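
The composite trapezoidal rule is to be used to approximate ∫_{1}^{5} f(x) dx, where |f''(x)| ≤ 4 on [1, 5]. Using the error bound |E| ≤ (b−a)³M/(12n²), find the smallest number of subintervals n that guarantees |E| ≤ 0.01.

Need 256/(12n²) ≤ 0.01.
n² ≥ 256/(12·0.01) = 2133.33 ⇒ n ≥ 46.1880, so the smallest n is 47.

47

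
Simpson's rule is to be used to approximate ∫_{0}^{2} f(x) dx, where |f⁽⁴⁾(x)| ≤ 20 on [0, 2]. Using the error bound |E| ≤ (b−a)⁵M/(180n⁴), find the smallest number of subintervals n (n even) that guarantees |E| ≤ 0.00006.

Need 640/(180n⁴) ≤ 0.00006.
n⁴ ≥ 640/(180·0.00006) = 59259.3 ⇒ n ≥ 15.6023, so the smallest even n is 16. (n must be even for Simpson's rule.)

16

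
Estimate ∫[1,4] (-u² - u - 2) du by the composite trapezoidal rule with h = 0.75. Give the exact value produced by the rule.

-34.78125

h = (4 − 1)/4 = 0.75.
Nodes u₀,…,u₄ = 1, 1.75, 2.5, 3.25, 4.
f(u) = -u² - u - 2: f₀=-4, f₁=-6.8125, f₂=-10.75, f₃=-15.8125, f₄=-22.
(h/2)·[f₀ + 2f₁ + 2f₂ + 2f₃ + f₄] = 0.375·(-92.75) = -34.78125.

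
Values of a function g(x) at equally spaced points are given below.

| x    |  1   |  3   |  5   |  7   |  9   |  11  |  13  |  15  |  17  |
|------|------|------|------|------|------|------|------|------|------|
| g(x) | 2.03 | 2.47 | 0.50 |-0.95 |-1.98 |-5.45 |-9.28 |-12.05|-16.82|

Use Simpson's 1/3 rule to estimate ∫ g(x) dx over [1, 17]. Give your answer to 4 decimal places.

h = 2, n = 8.
(h/3)·[y₀ + 4y₁ + 2y₂ + 4y₃ + 2y₄ + 4y₅ + 2y₆ + 4y₇ + y₈] = 0.666667·(-100.23) = -66.8200.

-66.8200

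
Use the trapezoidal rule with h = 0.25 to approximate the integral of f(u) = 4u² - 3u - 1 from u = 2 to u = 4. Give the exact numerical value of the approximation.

h = (4 − 2)/8 = 0.25.
Nodes u₀,…,u₈ = 2, 2.25, 2.5, 2.75, 3, 3.25, 3.5, 3.75, 4.
f(u) = 4u² - 3u - 1: f₀=9, f₁=12.5, f₂=16.5, f₃=21, f₄=26, f₅=31.5, f₆=37.5, f₇=44, f₈=51.
(h/2)·[f₀ + 2f₁ + 2f₂ + 2f₃ + 2f₄ + 2f₅ + 2f₆ + 2f₇ + f₈] = 0.125·(438) = 54.75.

54.75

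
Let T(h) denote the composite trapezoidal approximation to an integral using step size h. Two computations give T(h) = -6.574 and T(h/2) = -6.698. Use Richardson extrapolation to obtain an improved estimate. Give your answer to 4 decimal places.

R = (4·T(h/2) − T(h)) / 3 = (4·(-6.698) − (-6.574))/3 = (-20.218)/3 = -6.7393.

-6.7393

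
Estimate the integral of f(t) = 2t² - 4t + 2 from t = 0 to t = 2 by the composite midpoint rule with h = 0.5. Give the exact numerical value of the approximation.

h = (2 − 0)/4 = 0.5.
Midpoints m₁,…,m₄ = 0.25, 0.75, 1.25, 1.75.
f(m₁)=1.125, f(m₂)=0.125, f(m₃)=0.125, f(m₄)=1.125.
h·[f(m₁) + f(m₂) + f(m₃) + f(m₄)] = 0.5·(2.5) = 1.25.

1.25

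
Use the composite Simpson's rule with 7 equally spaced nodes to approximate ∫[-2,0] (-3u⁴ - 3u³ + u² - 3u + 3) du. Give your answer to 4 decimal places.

7.4568

h = (0 − (-2))/6 = 0.333333.
Nodes u₀,…,u₆ = -2, -1.666667, -1.333333, -1, -0.666667, -0.333333, 0.
f(u) = -3u⁴ - 3u³ + u² - 3u + 3: f₀=-11, f₁=1.518519, f₂=6.407407, f₃=7, f₄=5.740741, f₅=4.185185, f₆=3.
(h/3)·[f₀ + 4f₁ + 2f₂ + 4f₃ + 2f₄ + 4f₅ + f₆] = 0.111111·(67.111111) = 7.4568.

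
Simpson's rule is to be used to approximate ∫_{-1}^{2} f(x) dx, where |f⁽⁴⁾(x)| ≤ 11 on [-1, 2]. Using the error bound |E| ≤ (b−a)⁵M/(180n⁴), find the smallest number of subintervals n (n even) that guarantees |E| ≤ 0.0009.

12

Need 2673/(180n⁴) ≤ 0.0009.
n⁴ ≥ 2673/(180·0.0009) = 16500 ⇒ n ≥ 11.3337, so the smallest even n is 12. (n must be even for Simpson's rule.)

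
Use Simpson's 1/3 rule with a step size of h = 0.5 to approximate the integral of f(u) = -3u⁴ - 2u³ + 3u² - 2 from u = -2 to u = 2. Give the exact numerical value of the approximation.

h = (2 − (-2))/8 = 0.5.
Nodes u₀,…,u₈ = -2, -1.5, -1, -0.5, 0, 0.5, 1, 1.5, 2.
f(u) = -3u⁴ - 2u³ + 3u² - 2: f₀=-22, f₁=-3.6875, f₂=0, f₃=-1.1875, f₄=-2, f₅=-1.6875, f₆=-4, f₇=-17.1875, f₈=-54.
(h/3)·[f₀ + 4f₁ + 2f₂ + 4f₃ + 2f₄ + 4f₅ + 2f₆ + 4f₇ + f₈] = 0.166667·(-183) = -30.5.

-30.5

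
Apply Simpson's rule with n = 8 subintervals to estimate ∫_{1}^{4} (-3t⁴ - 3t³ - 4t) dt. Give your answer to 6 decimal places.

h = (4 − 1)/8 = 0.375.
Nodes t₀,…,t₈ = 1, 1.375, 1.75, 2.125, 2.5, 2.875, 3.25, 3.625, 4.
f(t) = -3t⁴ - 3t³ - 4t: f₀=-10, f₁=-24.022216796875, f₂=-51.21484375, f₃=-98.459716796875, f₄=-174.0625, f₅=-287.752685546875, f₆=-450.68359375, f₇=-675.432373046875, f₈=-976.
(h/3)·[f₀ + 4f₁ + 2f₂ + 4f₃ + 2f₄ + 4f₅ + 2f₆ + 4f₇ + f₈] = 0.125·(-6680.58984375) = -835.073730.

-835.073730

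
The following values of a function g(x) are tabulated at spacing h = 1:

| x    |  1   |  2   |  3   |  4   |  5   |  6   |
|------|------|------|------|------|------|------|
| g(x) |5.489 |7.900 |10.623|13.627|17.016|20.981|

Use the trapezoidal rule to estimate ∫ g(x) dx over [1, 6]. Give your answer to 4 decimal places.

h = 1, n = 5.
(h/2)·[y₀ + 2y₁ + 2y₂ + 2y₃ + 2y₄ + y₅] = 0.5·(124.802) = 62.4010.

62.4010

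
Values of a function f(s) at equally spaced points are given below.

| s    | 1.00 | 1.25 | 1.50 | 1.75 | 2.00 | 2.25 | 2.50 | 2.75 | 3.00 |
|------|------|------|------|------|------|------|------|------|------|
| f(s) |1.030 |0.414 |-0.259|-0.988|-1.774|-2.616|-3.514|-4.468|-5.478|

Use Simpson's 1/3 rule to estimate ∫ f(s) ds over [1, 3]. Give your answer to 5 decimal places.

-3.84783

h = 0.25, n = 8.
(h/3)·[y₀ + 4y₁ + 2y₂ + 4y₃ + 2y₄ + 4y₅ + 2y₆ + 4y₇ + y₈] = 0.083333·(-46.174) = -3.84783.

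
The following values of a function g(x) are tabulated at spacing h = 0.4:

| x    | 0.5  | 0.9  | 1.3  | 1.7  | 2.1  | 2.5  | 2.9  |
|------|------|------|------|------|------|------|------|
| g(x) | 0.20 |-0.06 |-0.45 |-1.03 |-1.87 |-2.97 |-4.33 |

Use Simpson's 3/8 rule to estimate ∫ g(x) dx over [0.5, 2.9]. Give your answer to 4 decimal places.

-3.3360

h = 0.4, n = 6.
(3h/8)·[y₀ + 3y₁ + 3y₂ + 2y₃ + 3y₄ + 3y₅ + y₆] = 0.15·(-22.24) = -3.3360.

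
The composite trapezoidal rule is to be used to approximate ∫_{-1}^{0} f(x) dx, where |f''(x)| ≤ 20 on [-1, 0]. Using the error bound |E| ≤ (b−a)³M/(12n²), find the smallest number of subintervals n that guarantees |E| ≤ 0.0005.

58

Need 20/(12n²) ≤ 0.0005.
n² ≥ 20/(12·0.0005) = 3333.33 ⇒ n ≥ 57.7350, so the smallest n is 58.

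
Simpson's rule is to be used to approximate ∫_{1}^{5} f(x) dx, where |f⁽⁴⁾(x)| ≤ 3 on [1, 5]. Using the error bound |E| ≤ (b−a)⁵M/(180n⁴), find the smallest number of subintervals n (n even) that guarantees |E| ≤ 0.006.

Need 3072/(180n⁴) ≤ 0.006.
n⁴ ≥ 3072/(180·0.006) = 2844.44 ⇒ n ≥ 7.3030, so the smallest even n is 8. (n must be even for Simpson's rule.)

8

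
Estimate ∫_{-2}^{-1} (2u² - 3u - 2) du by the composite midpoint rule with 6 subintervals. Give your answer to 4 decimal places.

h = (-1 − (-2))/6 = 0.166667.
Midpoints m₁,…,m₆ = -1.916667, -1.75, -1.583333, -1.416667, -1.25, -1.083333.
f(m₁)=11.097222, f(m₂)=9.375, f(m₃)=7.763889, f(m₄)=6.263889, f(m₅)=4.875, f(m₆)=3.597222.
h·[f(m₁) + f(m₂) + f(m₃) + f(m₄) + f(m₅) + f(m₆)] = 0.166667·(42.972222) = 7.1620.

7.1620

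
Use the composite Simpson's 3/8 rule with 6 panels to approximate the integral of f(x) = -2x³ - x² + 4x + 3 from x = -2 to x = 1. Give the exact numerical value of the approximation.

7.5

h = (1 − (-2))/6 = 0.5.
Nodes x₀,…,x₆ = -2, -1.5, -1, -0.5, 0, 0.5, 1.
f(x) = -2x³ - x² + 4x + 3: f₀=7, f₁=1.5, f₂=0, f₃=1, f₄=3, f₅=4.5, f₆=4.
(3h/8)·[f₀ + 3f₁ + 3f₂ + 2f₃ + 3f₄ + 3f₅ + f₆] = 0.1875·(40) = 7.5.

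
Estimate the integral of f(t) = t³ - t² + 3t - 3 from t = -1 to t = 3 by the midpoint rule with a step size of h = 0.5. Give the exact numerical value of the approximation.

h = (3 − (-1))/8 = 0.5.
Midpoints m₁,…,m₈ = -0.75, -0.25, 0.25, 0.75, 1.25, 1.75, 2.25, 2.75.
f(m₁)=-6.234375, f(m₂)=-3.828125, f(m₃)=-2.296875, f(m₄)=-0.890625, f(m₅)=1.140625, f(m₆)=4.546875, f(m₇)=10.078125, f(m₈)=18.484375.
h·[f(m₁) + f(m₂) + f(m₃) + f(m₄) + f(m₅) + f(m₆) + f(m₇) + f(m₈)] = 0.5·(21) = 10.5.

10.5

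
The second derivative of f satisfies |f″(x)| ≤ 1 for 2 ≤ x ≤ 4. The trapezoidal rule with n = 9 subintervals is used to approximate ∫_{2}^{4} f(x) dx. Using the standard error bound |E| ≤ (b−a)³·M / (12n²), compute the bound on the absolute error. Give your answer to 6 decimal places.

|E| ≤ (2)³·1 / (12·9²) = 8/972 = 0.008230.

0.008230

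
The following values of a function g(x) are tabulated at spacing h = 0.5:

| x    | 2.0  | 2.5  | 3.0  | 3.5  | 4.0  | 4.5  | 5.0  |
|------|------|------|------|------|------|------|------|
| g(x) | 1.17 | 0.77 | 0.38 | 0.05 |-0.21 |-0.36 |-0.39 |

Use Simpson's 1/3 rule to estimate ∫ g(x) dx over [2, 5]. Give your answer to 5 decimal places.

h = 0.5, n = 6.
(h/3)·[y₀ + 4y₁ + 2y₂ + 4y₃ + 2y₄ + 4y₅ + y₆] = 0.166667·(2.96) = 0.49333.

0.49333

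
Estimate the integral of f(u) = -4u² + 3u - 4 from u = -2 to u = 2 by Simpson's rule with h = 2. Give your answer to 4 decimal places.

-37.3333

h = (2 − (-2))/2 = 2.
Nodes u₀,…,u₂ = -2, 0, 2.
f(u) = -4u² + 3u - 4: f₀=-26, f₁=-4, f₂=-14.
(h/3)·[f₀ + 4f₁ + f₂] = 0.666667·(-56) = -37.3333.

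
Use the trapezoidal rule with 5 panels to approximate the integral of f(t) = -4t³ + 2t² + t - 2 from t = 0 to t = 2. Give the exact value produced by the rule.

h = (2 − 0)/5 = 0.4.
Nodes t₀,…,t₅ = 0, 0.4, 0.8, 1.2, 1.6, 2.
f(t) = -4t³ + 2t² + t - 2: f₀=-2, f₁=-1.536, f₂=-1.968, f₃=-4.832, f₄=-11.664, f₅=-24.
(h/2)·[f₀ + 2f₁ + 2f₂ + 2f₃ + 2f₄ + f₅] = 0.2·(-66) = -13.2.

-13.2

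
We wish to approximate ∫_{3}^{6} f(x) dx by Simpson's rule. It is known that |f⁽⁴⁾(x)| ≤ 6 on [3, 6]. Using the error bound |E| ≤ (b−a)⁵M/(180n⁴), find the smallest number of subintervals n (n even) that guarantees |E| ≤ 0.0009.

10

Need 1458/(180n⁴) ≤ 0.0009.
n⁴ ≥ 1458/(180·0.0009) = 9000 ⇒ n ≥ 9.7400, so the smallest even n is 10. (n must be even for Simpson's rule.)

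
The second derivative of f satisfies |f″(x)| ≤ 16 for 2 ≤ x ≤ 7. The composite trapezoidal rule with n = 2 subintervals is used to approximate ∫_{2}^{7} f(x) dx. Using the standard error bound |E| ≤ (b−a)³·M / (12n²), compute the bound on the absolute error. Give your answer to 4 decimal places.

41.6667

|E| ≤ (5)³·16 / (12·2²) = 2000/48 = 41.6667.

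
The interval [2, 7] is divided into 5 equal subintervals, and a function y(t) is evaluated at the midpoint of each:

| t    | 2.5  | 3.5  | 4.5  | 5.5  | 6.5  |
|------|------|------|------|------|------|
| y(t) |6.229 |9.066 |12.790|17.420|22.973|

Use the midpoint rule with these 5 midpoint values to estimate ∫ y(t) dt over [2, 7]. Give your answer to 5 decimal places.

h = 1, n = 5.
h·[y(m₁) + y(m₂) + y(m₃) + y(m₄) + y(m₅)] = 1·(68.478) = 68.47800.

68.47800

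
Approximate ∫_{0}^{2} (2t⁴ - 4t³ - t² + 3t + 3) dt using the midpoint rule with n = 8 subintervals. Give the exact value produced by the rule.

h = (2 − 0)/8 = 0.25.
Midpoints m₁,…,m₈ = 0.125, 0.375, 0.625, 0.875, 1.125, 1.375, 1.625, 1.875.
f(m₁)=3.35205078125, f(m₂)=3.81298828125, f(m₃)=3.81298828125, f(m₄)=3.35205078125, f(m₅)=2.61767578125, f(m₆)=1.98486328125, f(m₇)=2.01611328125, f(m₈)=3.46142578125.
h·[f(m₁) + f(m₂) + f(m₃) + f(m₄) + f(m₅) + f(m₆) + f(m₇) + f(m₈)] = 0.25·(24.41015625) = 6.1025390625.

6.1025390625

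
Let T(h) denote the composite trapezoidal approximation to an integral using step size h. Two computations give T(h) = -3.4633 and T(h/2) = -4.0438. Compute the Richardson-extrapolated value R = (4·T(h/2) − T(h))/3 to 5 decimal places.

-4.23730

R = (4·T(h/2) − T(h)) / 3 = (4·(-4.0438) − (-3.4633))/3 = (-12.7119)/3 = -4.23730.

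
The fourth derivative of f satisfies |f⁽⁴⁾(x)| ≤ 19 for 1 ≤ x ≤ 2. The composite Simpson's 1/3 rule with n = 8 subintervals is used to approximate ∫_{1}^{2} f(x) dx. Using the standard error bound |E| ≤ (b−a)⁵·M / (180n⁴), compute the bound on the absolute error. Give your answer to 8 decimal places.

|E| ≤ (1)⁵·19 / (180·8⁴) = 19/737280 = 0.00002577.

0.00002577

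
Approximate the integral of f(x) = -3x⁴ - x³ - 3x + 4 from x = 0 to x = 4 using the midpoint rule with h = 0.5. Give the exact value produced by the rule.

h = (4 − 0)/8 = 0.5.
Midpoints m₁,…,m₈ = 0.25, 0.75, 1.25, 1.75, 2.25, 2.75, 3.25, 3.75.
f(m₁)=3.22265625, f(m₂)=0.37890625, f(m₃)=-9.02734375, f(m₄)=-34.74609375, f(m₅)=-91.02734375, f(m₆)=-196.62109375, f(m₇)=-374.77734375, f(m₈)=-653.24609375.
h·[f(m₁) + f(m₂) + f(m₃) + f(m₄) + f(m₅) + f(m₆) + f(m₇) + f(m₈)] = 0.5·(-1355.84375) = -677.921875.

-677.921875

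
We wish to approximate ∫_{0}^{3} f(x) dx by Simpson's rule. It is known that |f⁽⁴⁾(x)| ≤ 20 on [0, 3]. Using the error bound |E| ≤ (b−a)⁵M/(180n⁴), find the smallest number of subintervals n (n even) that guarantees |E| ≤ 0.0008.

14

Need 4860/(180n⁴) ≤ 0.0008.
n⁴ ≥ 4860/(180·0.0008) = 33750 ⇒ n ≥ 13.5540, so the smallest even n is 14. (n must be even for Simpson's rule.)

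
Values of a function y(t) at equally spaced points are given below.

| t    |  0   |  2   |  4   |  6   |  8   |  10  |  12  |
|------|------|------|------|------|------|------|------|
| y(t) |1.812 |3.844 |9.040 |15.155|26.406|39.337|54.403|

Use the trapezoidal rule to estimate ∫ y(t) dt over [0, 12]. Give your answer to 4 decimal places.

243.7790

h = 2, n = 6.
(h/2)·[y₀ + 2y₁ + 2y₂ + 2y₃ + 2y₄ + 2y₅ + y₆] = 1·(243.779) = 243.7790.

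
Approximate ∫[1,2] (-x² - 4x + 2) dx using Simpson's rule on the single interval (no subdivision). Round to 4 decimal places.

S = (b−a)/6 · [f(1) + 4f(1.5) + f(2)] = 0.166667·[(-3) + 4·(-6.25) + (-10)] = -6.3333.

-6.3333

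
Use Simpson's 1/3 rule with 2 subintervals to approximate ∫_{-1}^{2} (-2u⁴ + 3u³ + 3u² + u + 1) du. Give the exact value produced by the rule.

7.5

h = (2 − (-1))/2 = 1.5.
Nodes u₀,…,u₂ = -1, 0.5, 2.
f(u) = -2u⁴ + 3u³ + 3u² + u + 1: f₀=-2, f₁=2.5, f₂=7.
(h/3)·[f₀ + 4f₁ + f₂] = 0.5·(15) = 7.5.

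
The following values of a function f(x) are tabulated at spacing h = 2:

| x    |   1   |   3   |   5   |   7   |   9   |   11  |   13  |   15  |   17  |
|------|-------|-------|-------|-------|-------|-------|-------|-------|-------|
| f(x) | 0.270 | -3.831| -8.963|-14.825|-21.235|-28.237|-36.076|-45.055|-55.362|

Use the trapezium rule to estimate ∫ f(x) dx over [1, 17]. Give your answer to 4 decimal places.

-371.5360

h = 2, n = 8.
(h/2)·[y₀ + 2y₁ + 2y₂ + 2y₃ + 2y₄ + 2y₅ + 2y₆ + 2y₇ + y₈] = 1·(-371.536) = -371.5360.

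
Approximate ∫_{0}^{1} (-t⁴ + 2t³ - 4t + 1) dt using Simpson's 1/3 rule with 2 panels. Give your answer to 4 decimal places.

-0.7083

h = (1 − 0)/2 = 0.5.
Nodes t₀,…,t₂ = 0, 0.5, 1.
f(t) = -t⁴ + 2t³ - 4t + 1: f₀=1, f₁=-0.8125, f₂=-2.
(h/3)·[f₀ + 4f₁ + f₂] = 0.166667·(-4.25) = -0.7083.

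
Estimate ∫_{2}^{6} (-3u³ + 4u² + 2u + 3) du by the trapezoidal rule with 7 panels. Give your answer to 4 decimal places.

-645.6327

h = (6 − 2)/7 = 0.571429.
Nodes u₀,…,u₇ = 2, 2.571429, 3.142857, 3.714286, 4.285714, 4.857143, 5.428571, 6.
f(u) = -3u³ + 4u² + 2u + 3: f₀=-1, f₁=-16.416910, f₂=-44.335277, f₃=-88.113703, f₄=-151.110787, f₅=-236.685131, f₆=-348.195335, f₇=-489.
(h/2)·[f₀ + 2f₁ + 2f₂ + 2f₃ + 2f₄ + 2f₅ + 2f₆ + f₇] = 0.285714·(-2259.714286) = -645.6327.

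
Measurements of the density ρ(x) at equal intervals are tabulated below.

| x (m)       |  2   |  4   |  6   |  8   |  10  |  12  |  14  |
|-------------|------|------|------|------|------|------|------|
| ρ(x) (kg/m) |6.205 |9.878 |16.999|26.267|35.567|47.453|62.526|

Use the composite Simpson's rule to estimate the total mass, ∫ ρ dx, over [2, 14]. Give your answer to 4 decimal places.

338.8367

h = 2, n = 6.
(h/3)·[y₀ + 4y₁ + 2y₂ + 4y₃ + 2y₄ + 4y₅ + y₆] = 0.666667·(508.255) = 338.8367.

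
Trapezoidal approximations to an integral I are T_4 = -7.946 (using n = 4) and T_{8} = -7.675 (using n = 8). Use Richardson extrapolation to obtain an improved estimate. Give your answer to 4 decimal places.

R = (4·T_{8} − T_4) / 3 = (4·(-7.675) − (-7.946))/3 = (-22.754)/3 = -7.5847.

-7.5847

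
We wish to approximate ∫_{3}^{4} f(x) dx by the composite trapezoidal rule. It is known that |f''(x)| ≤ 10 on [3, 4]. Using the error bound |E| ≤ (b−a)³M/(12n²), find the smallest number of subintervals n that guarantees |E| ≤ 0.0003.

Need 10/(12n²) ≤ 0.0003.
n² ≥ 10/(12·0.0003) = 2777.78 ⇒ n ≥ 52.7046, so the smallest n is 53.

53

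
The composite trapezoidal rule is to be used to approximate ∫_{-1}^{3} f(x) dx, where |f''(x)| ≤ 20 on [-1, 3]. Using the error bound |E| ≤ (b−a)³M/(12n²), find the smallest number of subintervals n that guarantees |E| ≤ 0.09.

Need 1280/(12n²) ≤ 0.09.
n² ≥ 1280/(12·0.09) = 1185.19 ⇒ n ≥ 34.4265, so the smallest n is 35.

35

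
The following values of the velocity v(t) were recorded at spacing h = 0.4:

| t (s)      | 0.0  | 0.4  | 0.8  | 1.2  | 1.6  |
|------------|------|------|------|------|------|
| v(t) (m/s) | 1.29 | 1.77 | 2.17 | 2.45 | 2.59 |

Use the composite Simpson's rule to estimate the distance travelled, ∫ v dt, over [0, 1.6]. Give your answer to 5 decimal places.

h = 0.4, n = 4.
(h/3)·[y₀ + 4y₁ + 2y₂ + 4y₃ + y₄] = 0.133333·(25.10) = 3.34667.

3.34667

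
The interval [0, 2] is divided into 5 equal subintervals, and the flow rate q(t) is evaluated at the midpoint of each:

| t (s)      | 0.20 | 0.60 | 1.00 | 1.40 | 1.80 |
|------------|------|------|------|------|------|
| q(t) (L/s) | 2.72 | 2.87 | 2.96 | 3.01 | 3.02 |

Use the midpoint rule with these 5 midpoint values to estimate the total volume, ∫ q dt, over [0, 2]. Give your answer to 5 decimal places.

h = 0.4, n = 5.
h·[y(m₁) + y(m₂) + y(m₃) + y(m₄) + y(m₅)] = 0.4·(14.58) = 5.83200.

5.83200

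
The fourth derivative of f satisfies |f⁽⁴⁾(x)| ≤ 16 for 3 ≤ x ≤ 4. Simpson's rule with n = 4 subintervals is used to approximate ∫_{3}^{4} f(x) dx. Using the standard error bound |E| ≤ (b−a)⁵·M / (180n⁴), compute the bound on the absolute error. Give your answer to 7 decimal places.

|E| ≤ (1)⁵·16 / (180·4⁴) = 16/46080 = 0.0003472.

0.0003472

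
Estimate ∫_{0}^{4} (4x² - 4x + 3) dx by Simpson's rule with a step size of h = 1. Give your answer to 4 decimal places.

65.3333

h = (4 − 0)/4 = 1.
Nodes x₀,…,x₄ = 0, 1, 2, 3, 4.
f(x) = 4x² - 4x + 3: f₀=3, f₁=3, f₂=11, f₃=27, f₄=51.
(h/3)·[f₀ + 4f₁ + 2f₂ + 4f₃ + f₄] = 0.333333·(196) = 65.3333.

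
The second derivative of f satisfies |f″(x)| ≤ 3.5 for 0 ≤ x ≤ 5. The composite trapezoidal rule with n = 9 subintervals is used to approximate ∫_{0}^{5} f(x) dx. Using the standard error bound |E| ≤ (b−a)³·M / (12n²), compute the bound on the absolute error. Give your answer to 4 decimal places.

0.4501

|E| ≤ (5)³·3.5 / (12·9²) = 437.5/972 = 0.4501.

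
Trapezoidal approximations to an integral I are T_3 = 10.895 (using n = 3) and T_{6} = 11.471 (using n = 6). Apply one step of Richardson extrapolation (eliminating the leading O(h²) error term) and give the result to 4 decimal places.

11.6630

R = (4·T_{6} − T_3) / 3 = (4·11.471 − 10.895)/3 = (34.989)/3 = 11.6630.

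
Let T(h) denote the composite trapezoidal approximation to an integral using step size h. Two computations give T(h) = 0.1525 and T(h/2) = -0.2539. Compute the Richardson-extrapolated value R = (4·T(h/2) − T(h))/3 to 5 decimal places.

R = (4·T(h/2) − T(h)) / 3 = (4·(-0.2539) − 0.1525)/3 = (-1.1681)/3 = -0.38937.

-0.38937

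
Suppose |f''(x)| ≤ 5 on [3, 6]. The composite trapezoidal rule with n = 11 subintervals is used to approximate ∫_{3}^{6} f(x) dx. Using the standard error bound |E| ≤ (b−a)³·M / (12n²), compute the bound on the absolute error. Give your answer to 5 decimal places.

0.09298

|E| ≤ (3)³·5 / (12·11²) = 135/1452 = 0.09298.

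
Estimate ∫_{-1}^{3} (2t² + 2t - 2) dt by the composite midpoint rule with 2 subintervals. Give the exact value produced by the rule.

16

h = (3 − (-1))/2 = 2.
Midpoints m₁,…,m₂ = 0, 2.
f(m₁)=-2, f(m₂)=10.
h·[f(m₁) + f(m₂)] = 2·(8) = 16.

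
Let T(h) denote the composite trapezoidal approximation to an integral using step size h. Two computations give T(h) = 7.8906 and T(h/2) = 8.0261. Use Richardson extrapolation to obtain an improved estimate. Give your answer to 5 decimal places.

8.07127

R = (4·T(h/2) − T(h)) / 3 = (4·8.0261 − 7.8906)/3 = (24.2138)/3 = 8.07127.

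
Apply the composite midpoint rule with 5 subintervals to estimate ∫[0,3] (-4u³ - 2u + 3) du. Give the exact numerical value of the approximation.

-79.38

h = (3 − 0)/5 = 0.6.
Midpoints m₁,…,m₅ = 0.3, 0.9, 1.5, 2.1, 2.7.
f(m₁)=2.292, f(m₂)=-1.716, f(m₃)=-13.5, f(m₄)=-38.244, f(m₅)=-81.132.
h·[f(m₁) + f(m₂) + f(m₃) + f(m₄) + f(m₅)] = 0.6·(-132.3) = -79.38.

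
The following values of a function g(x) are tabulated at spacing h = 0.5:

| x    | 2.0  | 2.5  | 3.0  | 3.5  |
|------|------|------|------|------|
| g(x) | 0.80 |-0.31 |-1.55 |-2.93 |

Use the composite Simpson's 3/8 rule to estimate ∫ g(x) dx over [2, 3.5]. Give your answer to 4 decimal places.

h = 0.5, n = 3.
(3h/8)·[y₀ + 3y₁ + 3y₂ + y₃] = 0.1875·(-7.71) = -1.4456.

-1.4456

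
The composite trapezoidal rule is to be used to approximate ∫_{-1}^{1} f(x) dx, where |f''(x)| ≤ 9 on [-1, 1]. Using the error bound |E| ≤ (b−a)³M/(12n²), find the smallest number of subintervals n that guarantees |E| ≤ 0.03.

15

Need 72/(12n²) ≤ 0.03.
n² ≥ 72/(12·0.03) = 200 ⇒ n ≥ 14.1421, so the smallest n is 15.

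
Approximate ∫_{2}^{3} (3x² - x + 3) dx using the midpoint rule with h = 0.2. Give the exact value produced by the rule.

19.49

h = (3 − 2)/5 = 0.2.
Midpoints m₁,…,m₅ = 2.1, 2.3, 2.5, 2.7, 2.9.
f(m₁)=14.13, f(m₂)=16.57, f(m₃)=19.25, f(m₄)=22.17, f(m₅)=25.33.
h·[f(m₁) + f(m₂) + f(m₃) + f(m₄) + f(m₅)] = 0.2·(97.45) = 19.49.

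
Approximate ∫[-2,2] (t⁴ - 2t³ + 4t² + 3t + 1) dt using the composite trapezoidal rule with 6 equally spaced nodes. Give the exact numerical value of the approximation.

h = (2 − (-2))/5 = 0.8.
Nodes t₀,…,t₅ = -2, -1.2, -0.4, 0.4, 1.2, 2.
f(t) = t⁴ - 2t³ + 4t² + 3t + 1: f₀=43, f₁=8.6896, f₂=0.5936, f₃=2.7376, f₄=8.9776, f₅=23.
(h/2)·[f₀ + 2f₁ + 2f₂ + 2f₃ + 2f₄ + f₅] = 0.4·(107.9968) = 43.19872.

43.19872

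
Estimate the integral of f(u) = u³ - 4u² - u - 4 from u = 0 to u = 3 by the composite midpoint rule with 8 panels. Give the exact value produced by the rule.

h = (3 − 0)/8 = 0.375.
Midpoints m₁,…,m₈ = 0.1875, 0.5625, 0.9375, 1.3125, 1.6875, 2.0625, 2.4375, 2.8125.
f(m₁)=-4.321533203125, f(m₂)=-5.650146484375, f(m₃)=-7.629150390625, f(m₄)=-9.942138671875, f(m₅)=-12.272705078125, f(m₆)=-14.304443359375, f(m₇)=-15.720947265625, f(m₈)=-16.205810546875.
h·[f(m₁) + f(m₂) + f(m₃) + f(m₄) + f(m₅) + f(m₆) + f(m₇) + f(m₈)] = 0.375·(-86.046875) = -32.267578125.

-32.267578125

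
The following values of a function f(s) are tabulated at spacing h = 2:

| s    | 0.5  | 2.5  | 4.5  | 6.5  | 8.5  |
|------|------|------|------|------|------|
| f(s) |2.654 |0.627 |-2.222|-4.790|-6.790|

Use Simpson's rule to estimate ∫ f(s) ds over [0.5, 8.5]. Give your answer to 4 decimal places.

h = 2, n = 4.
(h/3)·[y₀ + 4y₁ + 2y₂ + 4y₃ + y₄] = 0.666667·(-25.232) = -16.8213.

-16.8213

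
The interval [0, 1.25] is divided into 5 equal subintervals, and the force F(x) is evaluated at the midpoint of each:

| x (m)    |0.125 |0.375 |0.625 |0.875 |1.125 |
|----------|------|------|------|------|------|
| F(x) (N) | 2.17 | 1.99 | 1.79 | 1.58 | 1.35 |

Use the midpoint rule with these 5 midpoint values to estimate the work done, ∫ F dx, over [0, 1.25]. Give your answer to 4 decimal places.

h = 0.25, n = 5.
h·[y(m₁) + y(m₂) + y(m₃) + y(m₄) + y(m₅)] = 0.25·(8.88) = 2.2200.

2.2200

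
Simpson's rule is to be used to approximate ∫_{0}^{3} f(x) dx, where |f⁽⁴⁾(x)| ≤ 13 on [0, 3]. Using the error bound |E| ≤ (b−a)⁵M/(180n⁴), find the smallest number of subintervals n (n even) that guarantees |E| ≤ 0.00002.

32

Need 3159/(180n⁴) ≤ 0.00002.
n⁴ ≥ 3159/(180·0.00002) = 877500 ⇒ n ≥ 30.6064, so the smallest even n is 32. (n must be even for Simpson's rule.)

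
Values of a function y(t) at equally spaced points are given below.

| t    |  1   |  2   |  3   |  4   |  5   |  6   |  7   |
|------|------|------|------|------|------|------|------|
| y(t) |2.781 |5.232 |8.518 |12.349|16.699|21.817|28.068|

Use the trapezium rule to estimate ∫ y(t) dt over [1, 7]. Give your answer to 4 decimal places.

h = 1, n = 6.
(h/2)·[y₀ + 2y₁ + 2y₂ + 2y₃ + 2y₄ + 2y₅ + y₆] = 0.5·(160.079) = 80.0395.

80.0395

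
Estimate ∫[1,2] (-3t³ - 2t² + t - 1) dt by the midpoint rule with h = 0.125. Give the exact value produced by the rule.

h = (2 − 1)/8 = 0.125.
Midpoints m₁,…,m₈ = 1.0625, 1.1875, 1.3125, 1.4375, 1.5625, 1.6875, 1.8125, 1.9375.
f(m₁)=-5.793701171875, f(m₂)=-7.656494140625, f(m₃)=-9.915771484375, f(m₄)=-12.606689453125, f(m₅)=-15.764404296875, f(m₆)=-19.424072265625, f(m₇)=-23.620849609375, f(m₈)=-28.389892578125.
h·[f(m₁) + f(m₂) + f(m₃) + f(m₄) + f(m₅) + f(m₆) + f(m₇) + f(m₈)] = 0.125·(-123.171875) = -15.396484375.

-15.396484375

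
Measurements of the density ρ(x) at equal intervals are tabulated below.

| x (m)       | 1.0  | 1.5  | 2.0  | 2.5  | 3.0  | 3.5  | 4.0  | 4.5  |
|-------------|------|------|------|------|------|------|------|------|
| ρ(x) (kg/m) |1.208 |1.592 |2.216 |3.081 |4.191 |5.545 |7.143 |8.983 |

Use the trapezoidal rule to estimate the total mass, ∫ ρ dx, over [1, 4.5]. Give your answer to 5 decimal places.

14.43175

h = 0.5, n = 7.
(h/2)·[y₀ + 2y₁ + 2y₂ + 2y₃ + 2y₄ + 2y₅ + 2y₆ + y₇] = 0.25·(57.727) = 14.43175.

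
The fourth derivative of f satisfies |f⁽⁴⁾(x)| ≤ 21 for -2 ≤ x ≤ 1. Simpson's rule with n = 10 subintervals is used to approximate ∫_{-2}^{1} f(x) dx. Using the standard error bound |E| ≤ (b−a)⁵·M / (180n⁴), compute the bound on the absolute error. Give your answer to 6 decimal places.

|E| ≤ (3)⁵·21 / (180·10⁴) = 5103/1800000 = 0.002835.

0.002835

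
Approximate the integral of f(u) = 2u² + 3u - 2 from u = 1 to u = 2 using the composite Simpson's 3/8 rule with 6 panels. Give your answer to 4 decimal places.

h = (2 − 1)/6 = 0.166667.
Nodes u₀,…,u₆ = 1, 1.166667, 1.333333, 1.5, 1.666667, 1.833333, 2.
f(u) = 2u² + 3u - 2: f₀=3, f₁=4.222222, f₂=5.555556, f₃=7, f₄=8.555556, f₅=10.222222, f₆=12.
(3h/8)·[f₀ + 3f₁ + 3f₂ + 2f₃ + 3f₄ + 3f₅ + f₆] = 0.0625·(114.666667) = 7.1667.

7.1667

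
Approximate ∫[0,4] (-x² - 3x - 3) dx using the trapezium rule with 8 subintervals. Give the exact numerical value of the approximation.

h = (4 − 0)/8 = 0.5.
Nodes x₀,…,x₈ = 0, 0.5, 1, 1.5, 2, 2.5, 3, 3.5, 4.
f(x) = -x² - 3x - 3: f₀=-3, f₁=-4.75, f₂=-7, f₃=-9.75, f₄=-13, f₅=-16.75, f₆=-21, f₇=-25.75, f₈=-31.
(h/2)·[f₀ + 2f₁ + 2f₂ + 2f₃ + 2f₄ + 2f₅ + 2f₆ + 2f₇ + f₈] = 0.25·(-230) = -57.5.

-57.5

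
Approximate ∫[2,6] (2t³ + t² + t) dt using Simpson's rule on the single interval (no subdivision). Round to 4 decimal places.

S = (b−a)/6 · [f(2) + 4f(4) + f(6)] = 0.666667·[22 + 4·148 + 474] = 725.3333.

725.3333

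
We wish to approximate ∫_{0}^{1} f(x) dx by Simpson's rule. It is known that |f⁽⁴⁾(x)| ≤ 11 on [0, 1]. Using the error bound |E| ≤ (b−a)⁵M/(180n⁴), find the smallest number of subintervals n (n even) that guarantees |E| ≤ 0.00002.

Need 11/(180n⁴) ≤ 0.00002.
n⁴ ≥ 11/(180·0.00002) = 3055.56 ⇒ n ≥ 7.4349, so the smallest even n is 8. (n must be even for Simpson's rule.)

8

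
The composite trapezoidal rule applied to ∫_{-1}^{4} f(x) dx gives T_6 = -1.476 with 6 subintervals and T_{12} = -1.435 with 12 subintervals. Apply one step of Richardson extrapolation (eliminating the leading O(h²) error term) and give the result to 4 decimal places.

R = (4·T_{12} − T_6) / 3 = (4·(-1.435) − (-1.476))/3 = (-4.264)/3 = -1.4213.

-1.4213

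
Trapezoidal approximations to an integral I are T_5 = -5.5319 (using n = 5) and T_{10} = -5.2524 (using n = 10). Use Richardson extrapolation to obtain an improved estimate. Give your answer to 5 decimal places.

R = (4·T_{10} − T_5) / 3 = (4·(-5.2524) − (-5.5319))/3 = (-15.4777)/3 = -5.15923.

-5.15923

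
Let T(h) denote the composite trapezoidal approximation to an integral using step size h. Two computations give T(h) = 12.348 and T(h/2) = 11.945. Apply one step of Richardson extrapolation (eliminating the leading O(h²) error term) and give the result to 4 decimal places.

11.8107

R = (4·T(h/2) − T(h)) / 3 = (4·11.945 − 12.348)/3 = (35.432)/3 = 11.8107.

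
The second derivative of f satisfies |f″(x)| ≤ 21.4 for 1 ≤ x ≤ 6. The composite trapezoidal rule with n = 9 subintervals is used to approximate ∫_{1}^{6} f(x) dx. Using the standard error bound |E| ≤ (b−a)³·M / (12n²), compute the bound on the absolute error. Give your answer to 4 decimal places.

|E| ≤ (5)³·21.4 / (12·9²) = 2675/972 = 2.7521.

2.7521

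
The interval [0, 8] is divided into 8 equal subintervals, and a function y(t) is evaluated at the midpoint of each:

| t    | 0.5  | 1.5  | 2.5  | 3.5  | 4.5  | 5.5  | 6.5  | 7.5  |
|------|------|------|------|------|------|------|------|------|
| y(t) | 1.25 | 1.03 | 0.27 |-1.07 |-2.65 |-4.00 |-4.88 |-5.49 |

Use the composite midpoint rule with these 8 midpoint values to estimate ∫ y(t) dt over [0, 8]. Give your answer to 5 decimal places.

h = 1, n = 8.
h·[y(m₁) + y(m₂) + y(m₃) + y(m₄) + y(m₅) + y(m₆) + y(m₇) + y(m₈)] = 1·(-15.54) = -15.54000.

-15.54000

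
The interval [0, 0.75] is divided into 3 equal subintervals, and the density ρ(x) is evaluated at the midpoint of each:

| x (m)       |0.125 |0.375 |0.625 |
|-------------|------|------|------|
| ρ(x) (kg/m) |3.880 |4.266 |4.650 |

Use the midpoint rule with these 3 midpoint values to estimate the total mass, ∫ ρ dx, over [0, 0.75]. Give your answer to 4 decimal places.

h = 0.25, n = 3.
h·[y(m₁) + y(m₂) + y(m₃)] = 0.25·(12.796) = 3.1990.

3.1990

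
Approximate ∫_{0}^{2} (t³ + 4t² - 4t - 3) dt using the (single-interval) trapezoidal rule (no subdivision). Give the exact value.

10

T = (b−a)/2 · [f(0) + f(2)] = 1·[(-3) + 13] = 10.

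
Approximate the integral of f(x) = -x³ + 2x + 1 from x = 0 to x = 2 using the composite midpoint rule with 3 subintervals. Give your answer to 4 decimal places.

h = (2 − 0)/3 = 0.666667.
Midpoints m₁,…,m₃ = 0.333333, 1, 1.666667.
f(m₁)=1.629630, f(m₂)=2, f(m₃)=-0.296296.
h·[f(m₁) + f(m₂) + f(m₃)] = 0.666667·(3.333333) = 2.2222.

2.2222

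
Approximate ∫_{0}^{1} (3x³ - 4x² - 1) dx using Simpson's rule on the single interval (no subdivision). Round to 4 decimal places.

-1.5833

S = (b−a)/6 · [f(0) + 4f(0.5) + f(1)] = 0.166667·[(-1) + 4·(-1.625) + (-2)] = -1.5833.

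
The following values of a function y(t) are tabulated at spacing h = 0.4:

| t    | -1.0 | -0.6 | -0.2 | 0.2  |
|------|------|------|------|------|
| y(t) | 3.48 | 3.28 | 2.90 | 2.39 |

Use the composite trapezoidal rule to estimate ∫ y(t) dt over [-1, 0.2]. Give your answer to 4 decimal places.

h = 0.4, n = 3.
(h/2)·[y₀ + 2y₁ + 2y₂ + y₃] = 0.2·(18.23) = 3.6460.

3.6460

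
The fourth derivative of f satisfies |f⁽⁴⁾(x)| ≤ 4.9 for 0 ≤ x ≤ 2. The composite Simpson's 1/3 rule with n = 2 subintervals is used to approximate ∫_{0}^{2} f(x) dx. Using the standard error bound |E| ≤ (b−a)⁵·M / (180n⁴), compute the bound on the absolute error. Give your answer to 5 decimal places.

|E| ≤ (2)⁵·4.9 / (180·2⁴) = 156.8/2880 = 0.05444.

0.05444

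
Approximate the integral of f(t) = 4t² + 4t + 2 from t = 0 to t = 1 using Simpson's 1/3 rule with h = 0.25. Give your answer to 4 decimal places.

5.3333

h = (1 − 0)/4 = 0.25.
Nodes t₀,…,t₄ = 0, 0.25, 0.5, 0.75, 1.
f(t) = 4t² + 4t + 2: f₀=2, f₁=3.25, f₂=5, f₃=7.25, f₄=10.
(h/3)·[f₀ + 4f₁ + 2f₂ + 4f₃ + f₄] = 0.083333·(64) = 5.3333.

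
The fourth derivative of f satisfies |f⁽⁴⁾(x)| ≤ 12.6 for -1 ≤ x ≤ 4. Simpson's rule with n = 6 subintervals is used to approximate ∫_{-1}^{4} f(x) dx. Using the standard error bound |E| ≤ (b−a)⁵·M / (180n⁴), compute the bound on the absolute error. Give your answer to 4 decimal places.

|E| ≤ (5)⁵·12.6 / (180·6⁴) = 39375/233280 = 0.1688.

0.1688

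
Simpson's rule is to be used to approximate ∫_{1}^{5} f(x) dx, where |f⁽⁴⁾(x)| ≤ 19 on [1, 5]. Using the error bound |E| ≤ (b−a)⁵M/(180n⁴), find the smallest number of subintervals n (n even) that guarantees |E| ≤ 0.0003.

26

Need 19456/(180n⁴) ≤ 0.0003.
n⁴ ≥ 19456/(180·0.0003) = 360296 ⇒ n ≥ 24.4999, so the smallest even n is 26. (n must be even for Simpson's rule.)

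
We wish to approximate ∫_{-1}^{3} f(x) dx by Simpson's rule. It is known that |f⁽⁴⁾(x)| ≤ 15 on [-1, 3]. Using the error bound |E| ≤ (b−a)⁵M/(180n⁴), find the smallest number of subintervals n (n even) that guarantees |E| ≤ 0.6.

4

Need 15360/(180n⁴) ≤ 0.6.
n⁴ ≥ 15360/(180·0.6) = 142.222 ⇒ n ≥ 3.4534, so the smallest even n is 4. (n must be even for Simpson's rule.)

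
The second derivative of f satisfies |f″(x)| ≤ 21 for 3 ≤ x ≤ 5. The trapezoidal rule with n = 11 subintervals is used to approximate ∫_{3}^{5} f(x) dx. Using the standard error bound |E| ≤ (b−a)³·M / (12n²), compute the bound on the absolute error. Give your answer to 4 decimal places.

|E| ≤ (2)³·21 / (12·11²) = 168/1452 = 0.1157.

0.1157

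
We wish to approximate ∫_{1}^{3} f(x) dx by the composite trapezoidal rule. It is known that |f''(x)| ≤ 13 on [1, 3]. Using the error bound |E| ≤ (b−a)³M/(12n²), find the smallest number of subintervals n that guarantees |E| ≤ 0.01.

30

Need 104/(12n²) ≤ 0.01.
n² ≥ 104/(12·0.01) = 866.667 ⇒ n ≥ 29.4392, so the smallest n is 30.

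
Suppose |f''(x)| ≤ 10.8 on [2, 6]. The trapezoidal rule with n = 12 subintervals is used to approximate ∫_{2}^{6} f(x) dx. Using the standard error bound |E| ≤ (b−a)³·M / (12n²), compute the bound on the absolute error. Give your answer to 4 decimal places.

0.4000

|E| ≤ (4)³·10.8 / (12·12²) = 691.2/1728 = 0.4000.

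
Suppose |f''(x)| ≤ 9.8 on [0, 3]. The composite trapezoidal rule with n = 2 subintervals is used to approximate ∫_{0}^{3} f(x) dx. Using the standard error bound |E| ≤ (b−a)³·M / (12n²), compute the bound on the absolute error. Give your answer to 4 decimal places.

|E| ≤ (3)³·9.8 / (12·2²) = 264.6/48 = 5.5125.

5.5125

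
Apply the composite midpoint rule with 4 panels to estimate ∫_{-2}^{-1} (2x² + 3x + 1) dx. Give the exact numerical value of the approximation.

h = (-1 − (-2))/4 = 0.25.
Midpoints m₁,…,m₄ = -1.875, -1.625, -1.375, -1.125.
f(m₁)=2.40625, f(m₂)=1.40625, f(m₃)=0.65625, f(m₄)=0.15625.
h·[f(m₁) + f(m₂) + f(m₃) + f(m₄)] = 0.25·(4.625) = 1.15625.

1.15625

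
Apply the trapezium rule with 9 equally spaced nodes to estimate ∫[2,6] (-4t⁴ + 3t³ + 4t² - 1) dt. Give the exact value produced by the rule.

-5024.5

h = (6 − 2)/8 = 0.5.
Nodes t₀,…,t₈ = 2, 2.5, 3, 3.5, 4, 4.5, 5, 5.5, 6.
f(t) = -4t⁴ + 3t³ + 4t² - 1: f₀=-25, f₁=-85.375, f₂=-208, f₃=-423.625, f₄=-769, f₅=-1286.875, f₆=-2026, f₇=-3041.125, f₈=-4393.
(h/2)·[f₀ + 2f₁ + 2f₂ + 2f₃ + 2f₄ + 2f₅ + 2f₆ + 2f₇ + f₈] = 0.25·(-20098) = -5024.5.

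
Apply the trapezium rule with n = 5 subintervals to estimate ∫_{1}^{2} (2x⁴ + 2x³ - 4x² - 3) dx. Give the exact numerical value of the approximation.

7.78656

h = (2 − 1)/5 = 0.2.
Nodes x₀,…,x₅ = 1, 1.2, 1.4, 1.6, 1.8, 2.
f(x) = 2x⁴ + 2x³ - 4x² - 3: f₀=-3, f₁=-1.1568, f₂=2.3312, f₃=8.0592, f₄=16.6992, f₅=29.
(h/2)·[f₀ + 2f₁ + 2f₂ + 2f₃ + 2f₄ + f₅] = 0.1·(77.8656) = 7.78656.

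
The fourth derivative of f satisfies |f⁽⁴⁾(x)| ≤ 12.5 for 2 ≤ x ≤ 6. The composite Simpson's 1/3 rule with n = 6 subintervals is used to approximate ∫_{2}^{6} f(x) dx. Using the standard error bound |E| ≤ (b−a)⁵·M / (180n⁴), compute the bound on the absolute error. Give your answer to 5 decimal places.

0.05487

|E| ≤ (4)⁵·12.5 / (180·6⁴) = 12800/233280 = 0.05487.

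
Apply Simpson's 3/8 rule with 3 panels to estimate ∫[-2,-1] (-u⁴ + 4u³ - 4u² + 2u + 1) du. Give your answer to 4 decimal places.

-32.5370

h = (-1 − (-2))/3 = 0.333333.
Nodes u₀,…,u₃ = -2, -1.666667, -1.333333, -1.
f(u) = -u⁴ + 4u³ - 4u² + 2u + 1: f₀=-67, f₁=-39.679012, f₂=-21.419753, f₃=-10.
(3h/8)·[f₀ + 3f₁ + 3f₂ + f₃] = 0.125·(-260.296296) = -32.5370.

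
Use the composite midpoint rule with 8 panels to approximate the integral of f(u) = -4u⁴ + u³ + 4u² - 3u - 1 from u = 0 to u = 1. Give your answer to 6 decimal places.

h = (1 − 0)/8 = 0.125.
Midpoints m₁,…,m₈ = 0.0625, 0.1875, 0.3125, 0.4375, 0.5625, 0.6875, 0.8125, 0.9375.
f(m₁)=-1.17169189453125, f(m₂)=-1.42022705078125, f(m₃)=-1.55450439453125, f(m₄)=-1.60968017578125, f(m₅)=-1.64434814453125, f(m₆)=-1.74053955078125, f(m₇)=-2.00372314453125, f(m₈)=-2.56280517578125.
h·[f(m₁) + f(m₂) + f(m₃) + f(m₄) + f(m₅) + f(m₆) + f(m₇) + f(m₈)] = 0.125·(-13.70751953125) = -1.713440.

-1.713440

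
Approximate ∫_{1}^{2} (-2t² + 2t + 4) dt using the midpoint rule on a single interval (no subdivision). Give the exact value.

M = (b−a)·f(1.5) = 1·(2.5) = 2.5.

2.5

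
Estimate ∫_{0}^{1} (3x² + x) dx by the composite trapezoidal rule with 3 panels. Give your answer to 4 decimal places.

h = (1 − 0)/3 = 0.333333.
Nodes x₀,…,x₃ = 0, 0.333333, 0.666667, 1.
f(x) = 3x² + x: f₀=0, f₁=0.666667, f₂=2, f₃=4.
(h/2)·[f₀ + 2f₁ + 2f₂ + f₃] = 0.166667·(9.333333) = 1.5556.

1.5556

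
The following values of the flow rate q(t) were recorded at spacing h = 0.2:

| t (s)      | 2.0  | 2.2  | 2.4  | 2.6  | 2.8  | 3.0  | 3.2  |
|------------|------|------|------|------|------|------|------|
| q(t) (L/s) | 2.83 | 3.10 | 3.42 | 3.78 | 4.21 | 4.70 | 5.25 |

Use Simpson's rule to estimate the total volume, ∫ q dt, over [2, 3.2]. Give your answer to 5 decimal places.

4.64400

h = 0.2, n = 6.
(h/3)·[y₀ + 4y₁ + 2y₂ + 4y₃ + 2y₄ + 4y₅ + y₆] = 0.066667·(69.66) = 4.64400.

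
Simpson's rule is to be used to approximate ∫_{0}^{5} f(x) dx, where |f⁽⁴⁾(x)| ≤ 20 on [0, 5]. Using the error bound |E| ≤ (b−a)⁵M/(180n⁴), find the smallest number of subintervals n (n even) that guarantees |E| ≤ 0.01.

Need 62500/(180n⁴) ≤ 0.01.
n⁴ ≥ 62500/(180·0.01) = 34722.2 ⇒ n ≥ 13.6506, so the smallest even n is 14. (n must be even for Simpson's rule.)

14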